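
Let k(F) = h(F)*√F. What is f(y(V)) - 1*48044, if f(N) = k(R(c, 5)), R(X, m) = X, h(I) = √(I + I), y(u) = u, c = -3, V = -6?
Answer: -48044 - 3*√2 ≈ -48048.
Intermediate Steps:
h(I) = √2*√I (h(I) = √(2*I) = √2*√I)
k(F) = F*√2 (k(F) = (√2*√F)*√F = F*√2)
f(N) = -3*√2
f(y(V)) - 1*48044 = -3*√2 - 1*48044 = -3*√2 - 48044 = -48044 - 3*√2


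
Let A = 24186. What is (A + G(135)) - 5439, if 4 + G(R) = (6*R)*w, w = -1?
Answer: 17933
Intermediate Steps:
G(R) = -4 - 6*R (G(R) = -4 + (6*R)*(-1) = -4 - 6*R)
(A + G(135)) - 5439 = (24186 + (-4 - 6*135)) - 5439 = (24186 + (-4 - 810)) - 5439 = (24186 - 814) - 5439 = 23372 - 5439 = 17933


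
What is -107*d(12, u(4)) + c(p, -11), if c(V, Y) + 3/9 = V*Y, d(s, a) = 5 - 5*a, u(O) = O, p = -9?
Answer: 5111/3 ≈ 1703.7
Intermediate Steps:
c(V, Y) = -⅓ + V*Y
-107*d(12, u(4)) + c(p, -11) = -107*(5 - 5*4) + (-⅓ - 9*(-11)) = -107*(5 - 20) + (-⅓ + 99) = -107*(-15) + 296/3 = 1605 + 296/3 = 5111/3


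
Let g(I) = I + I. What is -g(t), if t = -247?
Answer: 494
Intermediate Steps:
g(I) = 2*I
-g(t) = -2*(-247) = -1*(-494) = 494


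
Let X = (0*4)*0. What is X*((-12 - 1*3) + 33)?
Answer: 0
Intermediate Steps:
X = 0 (X = 0*0 = 0)
X*((-12 - 1*3) + 33) = 0*((-12 - 1*3) + 33) = 0*((-12 - 3) + 33) = 0*(-15 + 33) = 0*18 = 0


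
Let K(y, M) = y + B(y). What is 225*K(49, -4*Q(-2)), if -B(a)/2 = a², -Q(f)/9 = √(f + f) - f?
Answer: -1069425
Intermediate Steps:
Q(f) = 9*f - 9*√2*√f (Q(f) = -9*(√(f + f) - f) = -9*(√(2*f) - f) = -9*(√2*√f - f) = -9*(-f + √2*√f) = 9*f - 9*√2*√f)
B(a) = -2*a²
K(y, M) = y - 2*y²
225*K(49, -4*Q(-2)) = 225*(49*(1 - 2*49)) = 225*(49*(1 - 98)) = 225*(49*(-97)) = 225*(-4753) = -1069425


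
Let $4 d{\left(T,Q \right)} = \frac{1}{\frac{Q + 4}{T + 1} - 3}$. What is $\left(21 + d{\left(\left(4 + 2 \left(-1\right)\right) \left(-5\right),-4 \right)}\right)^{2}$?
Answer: $\frac{63001}{144} \approx 437.51$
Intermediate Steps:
$d{\left(T,Q \right)} = \frac{1}{4 \left(-3 + \frac{4 + Q}{1 + T}\right)}$ ($d{\left(T,Q \right)} = \frac{1}{4 \left(\frac{Q + 4}{T + 1} - 3\right)} = \frac{1}{4 \left(\frac{4 + Q}{1 + T} - 3\right)} = \frac{1}{4 \left(-3 + \frac{4 + Q}{1 + T}\right)}$)
$\left(21 + d{\left(\left(4 + 2 \left(-1\right)\right) \left(-5\right),-4 \right)}\right)^{2} = \left(21 + \frac{1 + \left(4 + 2 \left(-1\right)\right) \left(-5\right)}{4 \left(1 - 4 - 3 \left(4 + 2 \left(-1\right)\right) \left(-5\right)\right)}\right)^{2} = \left(21 + \frac{1 + \left(4 - 2\right) \left(-5\right)}{4 \left(1 - 4 - 3 \left(4 - 2\right) \left(-5\right)\right)}\right)^{2} = \left(21 + \frac{1 + 2 \left(-5\right)}{4 \left(1 - 4 - 3 \cdot 2 \left(-5\right)\right)}\right)^{2} = \left(21 + \frac{1 - 10}{4 \left(1 - 4 - -30\right)}\right)^{2} = \left(21 + \frac{1}{4} \frac{1}{1 - 4 + 30} \left(-9\right)\right)^{2} = \left(21 + \frac{1}{4} \cdot \frac{1}{27} \left(-9\right)\right)^{2} = \left(21 - \frac{1}{12}\right)^{2} = \left(\frac{251}{12}\right)^{2} = \frac{63001}{144}$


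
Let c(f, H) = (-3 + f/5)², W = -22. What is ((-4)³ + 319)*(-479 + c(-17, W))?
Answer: -558501/5 ≈ -1.1170e+5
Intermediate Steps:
c(f, H) = (-3 + f/5)² (c(f, H) = (-3 + f*(⅕))² = (-3 + f/5)²)
((-4)³ + 319)*(-479 + c(-17, W)) = ((-4)³ + 319)*(-479 + (-15 - 17)²/25) = (-64 + 319)*(-479 + (1/25)*(-32)²) = 255*(-479 + (1/25)*1024) = 255*(-479 + 1024/25) = 255*(-10951/25) = -558501/5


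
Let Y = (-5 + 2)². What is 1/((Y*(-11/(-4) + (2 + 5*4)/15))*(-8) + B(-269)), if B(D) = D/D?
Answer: -5/1513 ≈ -0.0033047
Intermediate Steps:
Y = 9 (Y = (-3)² = 9)
B(D) = 1
1/((Y*(-11/(-4) + (2 + 5*4)/15))*(-8) + B(-269)) = 1/((9*(-11/(-4) + (2 + 5*4)/15))*(-8) + 1) = 1/((9*(-11*(-¼) + (2 + 20)*(1/15)))*(-8) + 1) = 1/((9*(11/4 + 22*(1/15)))*(-8) + 1) = 1/((9*(11/4 + 22/15))*(-8) + 1) = 1/((9*(253/60))*(-8) + 1) = 1/((759/20)*(-8) + 1) = 1/(-1518/5 + 1) = 1/(-1513/5) = -5/1513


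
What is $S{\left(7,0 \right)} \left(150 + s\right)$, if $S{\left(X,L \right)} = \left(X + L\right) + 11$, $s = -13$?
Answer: $2466$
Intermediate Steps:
$S{\left(X,L \right)} = 11 + L + X$ ($S{\left(X,L \right)} = \left(L + X\right) + 11 = 11 + L + X$)
$S{\left(7,0 \right)} \left(150 + s\right) = \left(11 + 0 + 7\right) \left(150 - 13\right) = 18 \cdot 137 = 2466$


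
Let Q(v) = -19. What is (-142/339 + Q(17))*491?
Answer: -3232253/339 ≈ -9534.7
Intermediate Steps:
(-142/339 + Q(17))*491 = (-142/339 - 19)*491 = -6583/339*491 = -3232253/339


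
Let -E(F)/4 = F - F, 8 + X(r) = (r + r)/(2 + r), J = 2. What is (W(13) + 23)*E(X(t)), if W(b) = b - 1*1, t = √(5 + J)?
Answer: 0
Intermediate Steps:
t = √7 (t = √(5 + 2) = √7 ≈ 2.6458)
W(b) = -1 + b (W(b) = b - 1 = -1 + b)
X(r) = -8 + 2*r/(2 + r) (X(r) = -8 + (r + r)/(2 + r) = -8 + (2*r)/(2 + r) = -8 + 2*r/(2 + r))
E(F) = 0 (E(F) = -4*(F - F) = -4*0 = 0)
(W(13) + 23)*E(X(t)) = ((-1 + 13) + 23)*0 = (12 + 23)*0 = 35*0 = 0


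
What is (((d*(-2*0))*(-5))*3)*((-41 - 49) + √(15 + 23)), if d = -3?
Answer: 0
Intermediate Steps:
(((d*(-2*0))*(-5))*3)*((-41 - 49) + √(15 + 23)) = ((-(-6)*0*(-5))*3)*((-41 - 49) + √(15 + 23)) = ((-3*0*(-5))*3)*(-90 + √38) = ((0*(-5))*3)*(-90 + √38) = (0*3)*(-90 + √38) = 0*(-90 + √38) = 0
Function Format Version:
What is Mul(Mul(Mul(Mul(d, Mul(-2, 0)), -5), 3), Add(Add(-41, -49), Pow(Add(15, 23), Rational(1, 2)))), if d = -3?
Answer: 0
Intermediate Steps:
Mul(Mul(Mul(Mul(d, Mul(-2, 0)), -5), 3), Add(Add(-41, -49), Pow(Add(15, 23), Rational(1, 2)))) = Mul(Mul(Mul(Mul(-3, Mul(-2, 0)), -5), 3), Add(Add(-41, -49), Pow(Add(15, 23), Rational(1, 2)))) = Mul(Mul(Mul(Mul(-3, 0), -5), 3), Add(-90, Pow(38, Rational(1, 2)))) = Mul(Mul(Mul(0, -5), 3), Add(-90, Pow(38, Rational(1, 2)))) = Mul(Mul(0, 3), Add(-90, Pow(38, Rational(1, 2)))) = Mul(0, Add(-90, Pow(38, Rational(1, 2)))) = 0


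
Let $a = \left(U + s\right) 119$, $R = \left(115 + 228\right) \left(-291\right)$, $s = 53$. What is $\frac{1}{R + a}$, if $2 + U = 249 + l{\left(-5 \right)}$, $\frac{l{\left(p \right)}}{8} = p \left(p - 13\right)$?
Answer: $\frac{1}{21567} \approx 4.6367 \cdot 10^{-5}$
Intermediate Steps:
$l{\left(p \right)} = 8 p \left(-13 + p\right)$ ($l{\left(p \right)} = 8 p \left(p - 13\right) = 8 p \left(-13 + p\right)$)
$U = 967$ ($U = -2 + \left(249 + 8 \left(-5\right) \left(-13 - 5\right)\right) = -2 + \left(249 + 8 \left(-5\right) \left(-18\right)\right) = -2 + \left(249 + 720\right) = -2 + 969 = 967$)
$R = -99813$ ($R = 343 \left(-291\right) = -99813$)
$a = 121380$ ($a = \left(967 + 53\right) 119 = 1020 \cdot 119 = 121380$)
$\frac{1}{R + a} = \frac{1}{-99813 + 121380} = \frac{1}{21567}$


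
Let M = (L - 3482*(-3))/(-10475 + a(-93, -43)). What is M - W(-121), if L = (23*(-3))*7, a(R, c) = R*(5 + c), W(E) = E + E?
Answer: 1669759/6941 ≈ 240.56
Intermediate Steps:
W(E) = 2*E
L = -483 (L = -69*7 = -483)
M = -9963/6941 (M = (-483 - 3482*(-3))/(-10475 - 93*(5 - 43)) = (-483 + 10446)/(-10475 - 93*(-38)) = 9963/(-10475 + 3534) = 9963/(-6941) = 9963*(-1/6941) = -9963/6941 ≈ -1.4354)
M - W(-121) = -9963/6941 - 2*(-121) = -9963/6941 - 1*(-242) = -9963/6941 + 242 = 1669759/6941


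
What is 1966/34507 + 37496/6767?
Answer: 1307178394/233508869 ≈ 5.5980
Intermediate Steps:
1966/34507 + 37496/6767 = 1307178394/233508869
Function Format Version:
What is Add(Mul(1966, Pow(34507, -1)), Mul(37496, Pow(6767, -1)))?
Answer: Rational(1307178394, 233508869) ≈ 5.5980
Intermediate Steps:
Add(Mul(1966, Pow(34507, -1)), Mul(37496, Pow(6767, -1))) = Add(Mul(1966, Rational(1, 34507)), Mul(37496, Rational(1, 6767))) = Add(Rational(1966, 34507), Rational(37496, 6767)) = Rational(1307178394, 233508869)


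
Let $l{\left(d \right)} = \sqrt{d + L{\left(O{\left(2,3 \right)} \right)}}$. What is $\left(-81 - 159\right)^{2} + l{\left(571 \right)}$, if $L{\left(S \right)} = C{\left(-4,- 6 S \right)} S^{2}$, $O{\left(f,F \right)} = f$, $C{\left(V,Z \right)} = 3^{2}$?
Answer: $57600 + \sqrt{607} \approx 57625.0$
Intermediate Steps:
$C{\left(V,Z \right)} = 9$
$L{\left(S \right)} = 9 S^{2}$
$l{\left(d \right)} = \sqrt{36 + d}$ ($l{\left(d \right)} = \sqrt{d + 9 \cdot 2^{2}} = \sqrt{d + 9 \cdot 4} = \sqrt{d + 36} = \sqrt{36 + d}$)
$\left(-81 - 159\right)^{2} + l{\left(571 \right)} = \left(-81 - 159\right)^{2} + \sqrt{36 + 571} = \left(-240\right)^{2} + \sqrt{607} = 57600 + \sqrt{607}$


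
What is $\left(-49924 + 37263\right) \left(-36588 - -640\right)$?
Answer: $455137628$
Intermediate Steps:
$\left(-49924 + 37263\right) \left(-36588 - -640\right) = - 12661 \left(-36588 + 640\right) = \left(-12661\right) \left(-35948\right) = 455137628$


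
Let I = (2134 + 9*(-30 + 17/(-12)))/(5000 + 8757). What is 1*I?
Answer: 7405/55028 ≈ 0.13457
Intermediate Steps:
I = 7405/55028 (I = (2134 + 9*(-30 + 17*(-1/12)))/13757 = (2134 + 9*(-30 - 17/12))*(1/13757) = (2134 + 9*(-377/12))*(1/13757) = (2134 - 1131/4)*(1/13757) = (7405/4)*(1/13757) = 7405/55028 ≈ 0.13457)
1*I = 1*(7405/55028) = 7405/55028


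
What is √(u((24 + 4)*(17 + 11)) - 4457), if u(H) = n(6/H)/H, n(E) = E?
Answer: I*√2739521786/784 ≈ 66.761*I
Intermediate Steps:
u(H) = 6/H² (u(H) = (6/H)/H = 6/H²)
√(u((24 + 4)*(17 + 11)) - 4457) = √(6/((24 + 4)*(17 + 11))² - 4457) = √(6/(28*28)² - 4457) = √(6/784² - 4457) = √(6*(1/614656) - 4457) = √(3/307328 - 4457) = √(-1369760893/307328) = I*√2739521786/784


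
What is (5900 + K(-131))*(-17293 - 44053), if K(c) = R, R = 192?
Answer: -373719832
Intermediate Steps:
K(c) = 192
(5900 + K(-131))*(-17293 - 44053) = (5900 + 192)*(-17293 - 44053) = 6092*(-61346) = -373719832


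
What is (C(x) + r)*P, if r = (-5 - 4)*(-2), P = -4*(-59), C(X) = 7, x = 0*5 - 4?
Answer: 5900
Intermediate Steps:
x = -4 (x = 0 - 4 = -4)
P = 236
r = 18 (r = -9*(-2) = 18)
(C(x) + r)*P = (7 + 18)*236 = 25*236 = 5900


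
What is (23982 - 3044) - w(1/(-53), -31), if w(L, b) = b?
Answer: 20969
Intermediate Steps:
(23982 - 3044) - w(1/(-53), -31) = (23982 - 3044) - 1*(-31) = 20938 + 31 = 20969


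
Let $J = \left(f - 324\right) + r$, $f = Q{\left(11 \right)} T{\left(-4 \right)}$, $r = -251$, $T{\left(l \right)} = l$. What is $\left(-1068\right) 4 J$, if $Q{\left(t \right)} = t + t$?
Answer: $2832336$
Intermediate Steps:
$Q{\left(t \right)} = 2 t$
$f = -88$ ($f = 2 \cdot 11 \left(-4\right) = 22 \left(-4\right) = -88$)
$J = -663$ ($J = \left(-88 - 324\right) - 251 = -412 - 251 = -663$)
$\left(-1068\right) 4 J = \left(-1068\right) 4 \left(-663\right) = \left(-4272\right) \left(-663\right) = 2832336$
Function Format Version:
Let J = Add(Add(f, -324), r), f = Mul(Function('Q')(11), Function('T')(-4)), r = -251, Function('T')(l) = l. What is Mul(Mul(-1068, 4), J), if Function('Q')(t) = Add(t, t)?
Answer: 2832336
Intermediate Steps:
Function('Q')(t) = Mul(2, t)
f = -88 (f = Mul(Mul(2, 11), -4) = Mul(22, -4) = -88)
J = -663 (J = Add(Add(-88, -324), -251) = Add(-412, -251) = -663)
Mul(Mul(-1068, 4), J) = Mul(Mul(-1068, 4), -663) = Mul(-4272, -663) = 2832336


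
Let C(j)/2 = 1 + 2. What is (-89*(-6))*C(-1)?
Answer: 3204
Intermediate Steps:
C(j) = 6 (C(j) = 2*(1 + 2) = 2*3 = 6)
(-89*(-6))*C(-1) = -89*(-6)*6 = 534*6 = 3204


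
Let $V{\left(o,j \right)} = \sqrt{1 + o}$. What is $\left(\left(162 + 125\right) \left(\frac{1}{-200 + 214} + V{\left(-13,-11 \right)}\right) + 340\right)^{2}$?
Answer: $- \frac{3433871}{4} + 413854 i \sqrt{3} \approx -8.5847 \cdot 10^{5} + 7.1682 \cdot 10^{5} i$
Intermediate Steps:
$\left(\left(162 + 125\right) \left(\frac{1}{-200 + 214} + V{\left(-13,-11 \right)}\right) + 340\right)^{2} = \left(\left(162 + 125\right) \left(\frac{1}{-200 + 214} + \sqrt{1 - 13}\right) + 340\right)^{2} = \left(287 \left(\frac{1}{14} + \sqrt{-12}\right) + 340\right)^{2} = \left(287 \left(\frac{1}{14} + 2 i \sqrt{3}\right) + 340\right)^{2} = \left(\left(\frac{41}{2} + 574 i \sqrt{3}\right) + 340\right)^{2} = \left(\frac{721}{2} + 574 i \sqrt{3}\right)^{2}$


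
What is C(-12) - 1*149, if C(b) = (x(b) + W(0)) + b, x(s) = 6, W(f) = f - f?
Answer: -155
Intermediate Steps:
W(f) = 0
C(b) = 6 + b (C(b) = (6 + 0) + b = 6 + b)
C(-12) - 1*149 = (6 - 12) - 1*149 = -6 - 149 = -155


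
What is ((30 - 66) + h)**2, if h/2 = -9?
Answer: 2916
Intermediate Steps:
h = -18 (h = 2*(-9) = -18)
((30 - 66) + h)**2 = ((30 - 66) - 18)**2 = (-36 - 18)**2 = (-54)**2 = 2916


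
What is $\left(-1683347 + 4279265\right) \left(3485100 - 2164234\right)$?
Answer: $3428859824988$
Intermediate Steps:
$\left(-1683347 + 4279265\right) \left(3485100 - 2164234\right) = 2595918 \cdot 1320866 = 3428859824988$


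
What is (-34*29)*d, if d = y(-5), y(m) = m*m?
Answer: -24650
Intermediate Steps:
y(m) = m**2
d = 25 (d = (-5)**2 = 25)
(-34*29)*d = -34*29*25 = -986*25 = -24650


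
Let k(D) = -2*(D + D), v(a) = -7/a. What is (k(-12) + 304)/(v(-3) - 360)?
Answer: -1056/1073 ≈ -0.98416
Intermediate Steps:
k(D) = -4*D
(k(-12) + 304)/(v(-3) - 360) = (-4*(-12) + 304)/(-7/(-3) - 360) = (48 + 304)/(-7*(-⅓) - 360) = 352/(7/3 - 360) = 352/(-1073/3) = 352*(-3/1073) = -1056/1073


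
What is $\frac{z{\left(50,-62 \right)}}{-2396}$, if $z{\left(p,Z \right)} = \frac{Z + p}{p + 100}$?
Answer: $\frac{1}{29950} \approx 3.3389 \cdot 10^{-5}$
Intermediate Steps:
$z{\left(p,Z \right)} = \frac{Z + p}{100 + p}$
$\frac{z{\left(50,-62 \right)}}{-2396} = \frac{\frac{1}{100 + 50} \left(-62 + 50\right)}{-2396} = \frac{1}{150} \left(-12\right) \left(- \frac{1}{2396}\right) = \left(- \frac{2}{25}\right) \left(- \frac{1}{2396}\right) = \frac{1}{29950}$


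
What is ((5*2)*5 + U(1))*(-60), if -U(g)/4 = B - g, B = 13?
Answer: -120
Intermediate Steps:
U(g) = -52 + 4*g (U(g) = -4*(13 - g) = -52 + 4*g)
((5*2)*5 + U(1))*(-60) = ((5*2)*5 + (-52 + 4*1))*(-60) = (10*5 + (-52 + 4))*(-60) = (50 - 48)*(-60) = 2*(-60) = -120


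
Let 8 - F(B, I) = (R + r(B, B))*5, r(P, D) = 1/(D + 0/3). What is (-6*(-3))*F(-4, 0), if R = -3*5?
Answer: 3033/2 ≈ 1516.5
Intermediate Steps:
r(P, D) = 1/D (r(P, D) = 1/(D + 0*(1/3)) = 1/(D + 0) = 1/D)
R = -15
F(B, I) = 83 - 5/B (F(B, I) = 8 - (-15 + 1/B)*5 = 8 - (-75 + 5/B) = 8 + (75 - 5/B) = 83 - 5/B)
(-6*(-3))*F(-4, 0) = (-6*(-3))*(83 - 5/(-4)) = 18*(83 - 5*(-1/4)) = 18*(83 + 5/4) = 18*(337/4) = 3033/2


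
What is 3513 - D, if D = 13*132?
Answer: 1797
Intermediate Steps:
D = 1716
3513 - D = 3513 - 1*1716 = 3513 - 1716 = 1797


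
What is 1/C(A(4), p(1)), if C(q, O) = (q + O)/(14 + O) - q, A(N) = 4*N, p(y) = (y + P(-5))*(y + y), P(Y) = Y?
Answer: -3/44 ≈ -0.068182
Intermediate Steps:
p(y) = 2*y*(-5 + y) (p(y) = (y - 5)*(y + y) = (-5 + y)*(2*y) = 2*y*(-5 + y))
C(q, O) = -q + (O + q)/(14 + O) (C(q, O) = (O + q)/(14 + O) - q = -q + (O + q)/(14 + O))
1/C(A(4), p(1)) = 1/((2*1*(-5 + 1) - 52*4 - 2*1*(-5 + 1)*4*4)/(14 + 2*1*(-5 + 1))) = 1/((2*1*(-4) - 13*16 - 1*2*1*(-4)*16)/(14 + 2*1*(-4))) = 1/((-8 - 208 - 1*(-8)*16)/(14 - 8)) = 1/((-8 - 208 + 128)/6) = 1/((⅙)*(-88)) = 1/(-44/3) = -3/44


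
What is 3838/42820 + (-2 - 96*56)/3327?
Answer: -108758467/71231070 ≈ -1.5268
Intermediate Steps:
3838/42820 + (-2 - 96*56)/3327 = 3838*(1/42820) + (-2 - 5376)*(1/3327) = 1919/21410 - 5378*1/3327 = 1919/21410 - 5378/3327 = -108758467/71231070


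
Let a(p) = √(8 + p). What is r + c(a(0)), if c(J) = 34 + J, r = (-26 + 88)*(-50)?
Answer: -3066 + 2*√2 ≈ -3063.2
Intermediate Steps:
r = -3100 (r = 62*(-50) = -3100)
r + c(a(0)) = -3100 + (34 + √(8 + 0)) = -3100 + (34 + √8) = -3100 + (34 + 2*√2) = -3066 + 2*√2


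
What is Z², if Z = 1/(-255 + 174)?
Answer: 1/6561 ≈ 0.00015242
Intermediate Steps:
Z = -1/81 (Z = 1/(-81) = -1/81 ≈ -0.012346)
Z² = (-1/81)² = 1/6561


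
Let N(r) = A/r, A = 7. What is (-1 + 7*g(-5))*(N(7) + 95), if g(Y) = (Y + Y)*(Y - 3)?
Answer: 53664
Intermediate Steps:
N(r) = 7/r
g(Y) = 2*Y*(-3 + Y) (g(Y) = (2*Y)*(-3 + Y) = 2*Y*(-3 + Y))
(-1 + 7*g(-5))*(N(7) + 95) = (-1 + 7*(2*(-5)*(-3 - 5)))*(7/7 + 95) = (-1 + 7*(2*(-5)*(-8)))*(7*(1/7) + 95) = (-1 + 7*80)*(1 + 95) = (-1 + 560)*96 = 559*96 = 53664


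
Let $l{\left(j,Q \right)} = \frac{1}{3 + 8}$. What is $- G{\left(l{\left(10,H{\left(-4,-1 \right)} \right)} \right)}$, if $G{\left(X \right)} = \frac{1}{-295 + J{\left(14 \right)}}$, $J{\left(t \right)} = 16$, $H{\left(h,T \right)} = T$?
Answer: $\frac{1}{279} \approx 0.0035842$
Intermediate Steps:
$l{\left(j,Q \right)} = \frac{1}{11}$
$G{\left(X \right)} = - \frac{1}{279}$ ($G{\left(X \right)} = \frac{1}{-295 + 16} = \frac{1}{-279} = - \frac{1}{279}$)
$- G{\left(l{\left(10,H{\left(-4,-1 \right)} \right)} \right)} = \left(-1\right) \left(- \frac{1}{279}\right) = \frac{1}{279}$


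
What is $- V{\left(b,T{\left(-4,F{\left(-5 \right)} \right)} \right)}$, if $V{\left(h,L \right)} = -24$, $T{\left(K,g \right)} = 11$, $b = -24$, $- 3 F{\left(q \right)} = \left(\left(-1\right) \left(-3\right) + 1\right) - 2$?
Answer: $24$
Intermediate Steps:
$F{\left(q \right)} = - \frac{2}{3}$ ($F{\left(q \right)} = - \frac{\left(\left(-1\right) \left(-3\right) + 1\right) - 2}{3} = - \frac{\left(3 + 1\right) - 2}{3} = - \frac{4 - 2}{3} = \left(- \frac{1}{3}\right) 2 = - \frac{2}{3}$)
$- V{\left(b,T{\left(-4,F{\left(-5 \right)} \right)} \right)} = \left(-1\right) \left(-24\right) = 24$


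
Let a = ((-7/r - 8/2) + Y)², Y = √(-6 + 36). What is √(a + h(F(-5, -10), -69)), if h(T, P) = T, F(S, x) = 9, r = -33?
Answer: √(58096 - 8250*√30)/33 ≈ 3.4429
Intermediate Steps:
Y = √30 ≈ 5.4772
a = (-125/33 + √30)² (a = ((-7/(-33) - 8/2) + √30)² = ((-7*(-1/33) - 8*½) + √30)² = ((7/33 - 4) + √30)² = (-125/33 + √30)² ≈ 2.8539)
√(a + h(F(-5, -10), -69)) = √((48295/1089 - 250*√30/33) + 9) = √(58096/1089 - 250*√30/33)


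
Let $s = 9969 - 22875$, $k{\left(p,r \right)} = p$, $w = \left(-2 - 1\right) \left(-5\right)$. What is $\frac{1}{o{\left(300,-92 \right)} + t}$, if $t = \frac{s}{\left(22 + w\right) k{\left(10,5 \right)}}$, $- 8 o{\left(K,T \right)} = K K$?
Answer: $- \frac{185}{2087703} \approx -8.8614 \cdot 10^{-5}$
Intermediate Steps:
$w = 15$ ($w = \left(-3\right) \left(-5\right) = 15$)
$o{\left(K,T \right)} = - \frac{K^{2}}{8}$ ($o{\left(K,T \right)} = - \frac{K K}{8} = - \frac{K^{2}}{8}$)
$s = -12906$
$t = - \frac{6453}{185}$ ($t = - \frac{12906}{\left(22 + 15\right) 10} = - \frac{12906}{37 \cdot 10} = - \frac{12906}{370} = \left(-12906\right) \frac{1}{370} = - \frac{6453}{185} \approx -34.881$)
$\frac{1}{o{\left(300,-92 \right)} + t} = \frac{1}{- \frac{300^{2}}{8} - \frac{6453}{185}} = \frac{1}{\left(- \frac{1}{8}\right) 90000 - \frac{6453}{185}} = \frac{1}{-11250 - \frac{6453}{185}} = \frac{1}{- \frac{2087703}{185}} = - \frac{185}{2087703}$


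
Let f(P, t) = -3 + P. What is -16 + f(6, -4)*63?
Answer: 173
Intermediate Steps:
-16 + f(6, -4)*63 = -16 + (-3 + 6)*63 = -16 + 3*63 = -16 + 189 = 173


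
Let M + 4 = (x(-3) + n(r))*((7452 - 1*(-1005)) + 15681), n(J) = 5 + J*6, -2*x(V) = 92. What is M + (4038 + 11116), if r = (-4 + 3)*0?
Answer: -974508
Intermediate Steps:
x(V) = -46 (x(V) = -½*92 = -46)
r = 0 (r = -1*0 = 0)
n(J) = 5 + 6*J
M = -989662 (M = -4 + (-46 + (5 + 6*0))*((7452 - 1*(-1005)) + 15681) = -4 + (-46 + (5 + 0))*((7452 + 1005) + 15681) = -4 + (-46 + 5)*(8457 + 15681) = -4 - 41*24138 = -4 - 989658 = -989662)
M + (4038 + 11116) = -989662 + (4038 + 11116) = -989662 + 15154 = -974508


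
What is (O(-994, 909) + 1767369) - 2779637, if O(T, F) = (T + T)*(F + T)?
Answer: -843288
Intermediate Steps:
O(T, F) = 2*T*(F + T) (O(T, F) = (2*T)*(F + T) = 2*T*(F + T))
(O(-994, 909) + 1767369) - 2779637 = (2*(-994)*(909 - 994) + 1767369) - 2779637 = (2*(-994)*(-85) + 1767369) - 2779637 = (168980 + 1767369) - 2779637 = 1936349 - 2779637 = -843288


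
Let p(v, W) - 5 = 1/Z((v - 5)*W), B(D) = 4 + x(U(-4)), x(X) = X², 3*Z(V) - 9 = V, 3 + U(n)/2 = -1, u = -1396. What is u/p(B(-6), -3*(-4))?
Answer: -88995/319 ≈ -278.98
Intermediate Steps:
U(n) = -8 (U(n) = -6 + 2*(-1) = -6 - 2 = -8)
Z(V) = 3 + V/3
B(D) = 68 (B(D) = 4 + (-8)² = 4 + 64 = 68)
p(v, W) = 5 + 1/(3 + W*(-5 + v)/3) (p(v, W) = 5 + 1/(3 + ((v - 5)*W)/3) = 5 + 1/(3 + ((-5 + v)*W)/3) = 5 + 1/(3 + (W*(-5 + v))/3) = 5 + 1/(3 + W*(-5 + v)/3))
u/p(B(-6), -3*(-4)) = -1396*(9 - (-15)*(-4) - 3*(-4)*68)/(48 - (-75)*(-4) + 5*(-3*(-4))*68) = -1396*(9 - 5*12 + 12*68)/(48 - 25*12 + 5*12*68) = -1396*(9 - 60 + 816)/(48 - 300 + 4080) = -1396/(3828/765) = -1396/((1/765)*3828) = -1396/1276/255 = -1396*255/1276 = -88995/319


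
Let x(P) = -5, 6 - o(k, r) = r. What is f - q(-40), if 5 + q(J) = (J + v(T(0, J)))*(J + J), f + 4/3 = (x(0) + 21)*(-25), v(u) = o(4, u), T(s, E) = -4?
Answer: -8389/3 ≈ -2796.3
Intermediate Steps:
o(k, r) = 6 - r
v(u) = 6 - u
f = -1204/3 (f = -4/3 + (-5 + 21)*(-25) = -4/3 + 16*(-25) = -4/3 - 400 = -1204/3 ≈ -401.33)
q(J) = -5 + 2*J*(10 + J) (q(J) = -5 + (J + (6 - 1*(-4)))*(J + J) = -5 + (J + (6 + 4))*(2*J) = -5 + (J + 10)*(2*J) = -5 + (10 + J)*(2*J) = -5 + 2*J*(10 + J))
f - q(-40) = -1204/3 - (-5 + 2*(-40)² + 20*(-40)) = -1204/3 - (-5 + 2*1600 - 800) = -1204/3 - (-5 + 3200 - 800) = -1204/3 - 1*2395 = -1204/3 - 2395 = -8389/3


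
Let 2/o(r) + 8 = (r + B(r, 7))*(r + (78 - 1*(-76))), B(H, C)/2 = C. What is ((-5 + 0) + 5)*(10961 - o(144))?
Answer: 0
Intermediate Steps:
B(H, C) = 2*C
o(r) = 2/(-8 + (14 + r)*(154 + r)) (o(r) = 2/(-8 + (r + 2*7)*(r + (78 - 1*(-76)))) = 2/(-8 + (r + 14)*(r + (78 + 76))) = 2/(-8 + (14 + r)*(r + 154)) = 2/(-8 + (14 + r)*(154 + r)))
((-5 + 0) + 5)*(10961 - o(144)) = ((-5 + 0) + 5)*(10961 - 2/(2148 + 144² + 168*144)) = (-5 + 5)*(10961 - 2/(2148 + 20736 + 24192)) = 0*(10961 - 2/47076) = 0*(10961 - 1*1/23538) = 0*(10961 - 1/23538) = 0*(258000017/23538) = 0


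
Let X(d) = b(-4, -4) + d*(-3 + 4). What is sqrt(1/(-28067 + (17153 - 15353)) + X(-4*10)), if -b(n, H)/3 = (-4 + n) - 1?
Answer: 4*I*sqrt(560590314)/26267 ≈ 3.6056*I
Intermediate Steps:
b(n, H) = 15 - 3*n (b(n, H) = -3*((-4 + n) - 1) = -3*(-5 + n) = 15 - 3*n)
X(d) = 27 + d (X(d) = (15 - 3*(-4)) + d*(-3 + 4) = (15 + 12) + d*1 = 27 + d)
sqrt(1/(-28067 + (17153 - 15353)) + X(-4*10)) = sqrt(1/(-28067 + (17153 - 15353)) + (27 - 4*10)) = sqrt(1/(-28067 + 1800) + (27 - 40)) = sqrt(1/(-26267) - 13) = sqrt(-1/26267 - 13) = sqrt(-341472/26267) = 4*I*sqrt(560590314)/26267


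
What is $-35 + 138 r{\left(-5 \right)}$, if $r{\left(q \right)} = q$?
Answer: $-725$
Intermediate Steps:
$-35 + 138 r{\left(-5 \right)} = -35 + 138 \left(-5\right) = -35 - 690 = -725$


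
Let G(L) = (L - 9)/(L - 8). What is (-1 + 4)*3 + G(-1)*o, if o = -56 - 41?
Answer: -889/9 ≈ -98.778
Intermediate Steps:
o = -97
G(L) = (-9 + L)/(-8 + L)
(-1 + 4)*3 + G(-1)*o = (-1 + 4)*3 + ((-9 - 1)/(-8 - 1))*(-97) = 3*3 + (-10/(-9))*(-97) = 9 - ⅑*(-10)*(-97) = 9 + (10/9)*(-97) = 9 - 970/9 = -889/9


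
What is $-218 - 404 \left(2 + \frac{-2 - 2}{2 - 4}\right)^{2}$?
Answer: $-6682$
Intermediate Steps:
$-218 - 404 \left(2 + \frac{-2 - 2}{2 - 4}\right)^{2} = -218 - 404 \left(2 - \frac{4}{-2}\right)^{2} = -218 - 404 \left(2 - -2\right)^{2} = -218 - 404 \left(2 + 2\right)^{2} = -218 - 404 \cdot 4^{2} = -218 - 6464 = -6682$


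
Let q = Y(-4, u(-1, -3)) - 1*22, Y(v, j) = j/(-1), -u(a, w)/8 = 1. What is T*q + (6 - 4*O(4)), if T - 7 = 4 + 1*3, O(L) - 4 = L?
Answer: -222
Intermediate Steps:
O(L) = 4 + L
T = 14 (T = 7 + (4 + 1*3) = 7 + (4 + 3) = 7 + 7 = 14)
u(a, w) = -8 (u(a, w) = -8*1 = -8)
Y(v, j) = -j (Y(v, j) = j*(-1) = -j)
q = -14 (q = -1*(-8) - 1*22 = 8 - 22 = -14)
T*q + (6 - 4*O(4)) = 14*(-14) + (6 - 4*(4 + 4)) = -196 + (6 - 4*8) = -196 + (6 - 32) = -196 - 26 = -222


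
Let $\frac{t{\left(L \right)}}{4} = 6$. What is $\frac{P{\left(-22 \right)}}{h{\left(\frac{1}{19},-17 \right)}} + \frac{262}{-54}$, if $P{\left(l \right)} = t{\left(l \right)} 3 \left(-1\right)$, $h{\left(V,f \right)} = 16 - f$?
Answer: $- \frac{2089}{297} \approx -7.0337$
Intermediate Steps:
$t{\left(L \right)} = 24$ ($t{\left(L \right)} = 4 \cdot 6 = 24$)
$P{\left(l \right)} = -72$ ($P{\left(l \right)} = 24 \cdot 3 \left(-1\right) = 72 \left(-1\right) = -72$)
$\frac{P{\left(-22 \right)}}{h{\left(\frac{1}{19},-17 \right)}} + \frac{262}{-54} = - \frac{72}{16 - -17} + \frac{262}{-54} = - \frac{72}{16 + 17} + 262 \left(- \frac{1}{54}\right) = - \frac{72}{33} - \frac{131}{27} = \left(-72\right) \frac{1}{33} - \frac{131}{27} = - \frac{24}{11} - \frac{131}{27} = - \frac{2089}{297}$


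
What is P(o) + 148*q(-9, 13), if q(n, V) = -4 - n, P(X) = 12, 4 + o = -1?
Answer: 752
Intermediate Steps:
o = -5 (o = -4 - 1 = -5)
P(o) + 148*q(-9, 13) = 12 + 148*(-4 - 1*(-9)) = 12 + 148*(-4 + 9) = 12 + 148*5 = 12 + 740 = 752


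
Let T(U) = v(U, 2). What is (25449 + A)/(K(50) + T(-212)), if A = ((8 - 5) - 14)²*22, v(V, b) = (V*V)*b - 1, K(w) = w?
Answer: 28111/89937 ≈ 0.31256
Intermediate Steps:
v(V, b) = -1 + b*V² (v(V, b) = V²*b - 1 = b*V² - 1 = -1 + b*V²)
T(U) = -1 + 2*U²
A = 2662 (A = (3 - 14)²*22 = (-11)²*22 = 121*22 = 2662)
(25449 + A)/(K(50) + T(-212)) = (25449 + 2662)/(50 + (-1 + 2*(-212)²)) = 28111/(50 + (-1 + 2*44944)) = 28111/(50 + (-1 + 89888)) = 28111/(50 + 89887) = 28111/89937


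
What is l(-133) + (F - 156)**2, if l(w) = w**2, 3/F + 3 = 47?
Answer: 81319225/1936 ≈ 42004.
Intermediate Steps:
F = 3/44 (F = 3/(-3 + 47) = 3/44 ≈ 0.068182)
l(-133) + (F - 156)**2 = (-133)**2 + (3/44 - 156)**2 = 17689 + (-6861/44)**2 = 17689 + 47073321/1936 = 81319225/1936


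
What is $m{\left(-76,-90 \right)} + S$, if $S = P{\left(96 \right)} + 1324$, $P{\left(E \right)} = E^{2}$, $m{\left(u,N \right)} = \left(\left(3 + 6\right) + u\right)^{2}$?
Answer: $15029$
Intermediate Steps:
$m{\left(u,N \right)} = \left(9 + u\right)^{2}$
$S = 10540$ ($S = 96^{2} + 1324 = 9216 + 1324 = 10540$)
$m{\left(-76,-90 \right)} + S = \left(9 - 76\right)^{2} + 10540 = \left(-67\right)^{2} + 10540 = 4489 + 10540 = 15029$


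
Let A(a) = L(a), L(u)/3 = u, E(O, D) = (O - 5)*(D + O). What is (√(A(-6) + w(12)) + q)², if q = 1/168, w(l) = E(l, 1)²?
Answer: 233214913/28224 + √8263/84 ≈ 8264.1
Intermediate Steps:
E(O, D) = (-5 + O)*(D + O)
L(u) = 3*u
A(a) = 3*a
w(l) = (-5 + l² - 4*l)² (w(l) = (l² - 5*1 - 5*l + 1*l)² = (l² - 5 - 5*l + l)² = (-5 + l² - 4*l)²)
q = 1/168 ≈ 0.0059524
(√(A(-6) + w(12)) + q)² = (√(3*(-6) + (5 - 1*12² + 4*12)²) + 1/168)² = (√(-18 + (5 - 1*144 + 48)²) + 1/168)² = (√(-18 + (5 - 144 + 48)²) + 1/168)² = (√(-18 + (-91)²) + 1/168)² = (√(-18 + 8281) + 1/168)² = (√8263 + 1/168)² = (1/168 + √8263)²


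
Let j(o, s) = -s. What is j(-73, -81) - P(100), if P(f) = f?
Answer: -19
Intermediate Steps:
j(-73, -81) - P(100) = -1*(-81) - 1*100 = 81 - 100 = -19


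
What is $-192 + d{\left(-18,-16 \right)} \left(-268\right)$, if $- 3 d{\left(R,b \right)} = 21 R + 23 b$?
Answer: $- \frac{200504}{3} \approx -66835.0$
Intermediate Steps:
$d{\left(R,b \right)} = - 7 R - \frac{23 b}{3}$ ($d{\left(R,b \right)} = - \frac{21 R + 23 b}{3} = - 7 R - \frac{23 b}{3}$)
$-192 + d{\left(-18,-16 \right)} \left(-268\right) = -192 + \left(\left(-7\right) \left(-18\right) - - \frac{368}{3}\right) \left(-268\right) = -192 + \left(126 + \frac{368}{3}\right) \left(-268\right) = -192 + \frac{746}{3} \left(-268\right) = -192 - \frac{199928}{3} = - \frac{200504}{3}$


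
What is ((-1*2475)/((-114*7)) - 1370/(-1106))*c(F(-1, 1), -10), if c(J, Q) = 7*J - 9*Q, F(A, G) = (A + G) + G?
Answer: 8846885/21014 ≈ 421.00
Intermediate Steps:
F(A, G) = A + 2*G
c(J, Q) = -9*Q + 7*J
((-1*2475)/((-114*7)) - 1370/(-1106))*c(F(-1, 1), -10) = ((-1*2475)/((-114*7)) - 1370/(-1106))*(-9*(-10) + 7*(-1 + 2*1)) = (-2475/(-798) - 1370*(-1/1106))*(90 + 7*(-1 + 2)) = (-2475*(-1/798) + 685/553)*(90 + 7*1) = (825/266 + 685/553)*(90 + 7) = (91205/21014)*97 = 8846885/21014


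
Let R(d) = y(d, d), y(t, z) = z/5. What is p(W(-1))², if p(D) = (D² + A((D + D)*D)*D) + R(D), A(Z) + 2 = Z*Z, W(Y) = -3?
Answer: 22924944/25 ≈ 9.1700e+5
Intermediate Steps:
y(t, z) = z/5 (y(t, z) = z*(⅕) = z/5)
A(Z) = -2 + Z² (A(Z) = -2 + Z*Z = -2 + Z²)
R(d) = d/5
p(D) = D² + D/5 + D*(-2 + 4*D⁴) (p(D) = (D² + (-2 + ((D + D)*D)²)*D) + D/5 = (D² + (-2 + ((2*D)*D)²)*D) + D/5 = (D² + (-2 + (2*D²)²)*D) + D/5 = (D² + (-2 + 4*D⁴)*D) + D/5 = (D² + D*(-2 + 4*D⁴)) + D/5 = D² + D/5 + D*(-2 + 4*D⁴))
p(W(-1))² = ((⅕)*(-3)*(-9 + 5*(-3) + 20*(-3)⁴))² = ((⅕)*(-3)*(-9 - 15 + 20*81))² = ((⅕)*(-3)*(-9 - 15 + 1620))² = ((⅕)*(-3)*1596)² = (-4788/5)² = 22924944/25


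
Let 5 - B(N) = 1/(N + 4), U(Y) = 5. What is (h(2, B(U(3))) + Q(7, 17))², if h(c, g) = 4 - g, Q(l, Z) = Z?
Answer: 21025/81 ≈ 259.57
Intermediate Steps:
B(N) = 5 - 1/(4 + N) (B(N) = 5 - 1/(N + 4) = 5 - 1/(4 + N))
(h(2, B(U(3))) + Q(7, 17))² = ((4 - (19 + 5*5)/(4 + 5)) + 17)² = ((4 - (19 + 25)/9) + 17)² = ((4 - 44/9) + 17)² = (-8/9 + 17)² = (145/9)² = 21025/81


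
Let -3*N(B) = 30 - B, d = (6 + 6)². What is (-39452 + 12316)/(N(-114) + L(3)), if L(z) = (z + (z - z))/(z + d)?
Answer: 1329664/2351 ≈ 565.57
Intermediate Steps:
d = 144 (d = 12² = 144)
N(B) = -10 + B/3 (N(B) = -(30 - B)/3 = -10 + B/3)
L(z) = z/(144 + z) (L(z) = (z + (z - z))/(z + 144) = (z + 0)/(144 + z) = z/(144 + z))
(-39452 + 12316)/(N(-114) + L(3)) = (-39452 + 12316)/((-10 + (⅓)*(-114)) + 3/(144 + 3)) = -27136/((-10 - 38) + 3/147) = -27136/(-48 + 3*(1/147)) = -27136/(-48 + 1/49) = -27136/(-2351/49) = -27136*(-49/2351) = 1329664/2351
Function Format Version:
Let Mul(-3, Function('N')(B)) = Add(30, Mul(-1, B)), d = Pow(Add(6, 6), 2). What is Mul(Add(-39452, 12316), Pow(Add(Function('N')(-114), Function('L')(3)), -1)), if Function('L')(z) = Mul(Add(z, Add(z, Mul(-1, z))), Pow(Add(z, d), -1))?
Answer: Rational(1329664, 2351) ≈ 565.57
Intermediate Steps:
d = 144 (d = Pow(12, 2) = 144)
Function('N')(B) = Add(-10, Mul(Rational(1, 3), B)) (Function('N')(B) = Mul(Rational(-1, 3), Add(30, Mul(-1, B))) = Add(-10, Mul(Rational(1, 3), B)))
Function('L')(z) = Mul(z, Pow(Add(144, z), -1)) (Function('L')(z) = Mul(Add(z, Add(z, Mul(-1, z))), Pow(Add(z, 144), -1)) = Mul(Add(z, 0), Pow(Add(144, z), -1)) = Mul(z, Pow(Add(144, z), -1)))
Mul(Add(-39452, 12316), Pow(Add(Function('N')(-114), Function('L')(3)), -1)) = Mul(Add(-39452, 12316), Pow(Add(Add(-10, Mul(Rational(1, 3), -114)), Mul(3, Pow(Add(144, 3), -1))), -1)) = Mul(-27136, Pow(Add(Add(-10, -38), Mul(3, Pow(147, -1))), -1)) = Mul(-27136, Pow(Add(-48, Mul(3, Rational(1, 147))), -1)) = Mul(-27136, Pow(Add(-48, Rational(1, 49)), -1)) = Mul(-27136, Pow(Rational(-2351, 49), -1)) = Mul(-27136, Rational(-49, 2351)) = Rational(1329664, 2351)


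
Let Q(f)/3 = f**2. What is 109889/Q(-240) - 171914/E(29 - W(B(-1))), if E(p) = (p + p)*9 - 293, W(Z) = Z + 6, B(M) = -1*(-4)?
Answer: -29701354639/8467200 ≈ -3507.8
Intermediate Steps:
B(M) = 4
W(Z) = 6 + Z
Q(f) = 3*f**2
E(p) = -293 + 18*p (E(p) = (2*p)*9 - 293 = 18*p - 293 = -293 + 18*p)
109889/Q(-240) - 171914/E(29 - W(B(-1))) = 109889/((3*(-240)**2)) - 171914/(-293 + 18*(29 - (6 + 4))) = 109889/((3*57600)) - 171914/(-293 + 18*(29 - 1*10)) = 109889/172800 - 171914/(-293 + 18*(29 - 10)) = 109889*(1/172800) - 171914/(-293 + 18*19) = 109889/172800 - 171914/(-293 + 342) = 109889/172800 - 171914/49 = -29701354639/8467200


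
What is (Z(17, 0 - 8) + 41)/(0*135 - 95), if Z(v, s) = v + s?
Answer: -10/19 ≈ -0.52632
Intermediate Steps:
Z(v, s) = s + v
(Z(17, 0 - 8) + 41)/(0*135 - 95) = (((0 - 8) + 17) + 41)/(0*135 - 95) = ((-8 + 17) + 41)/(0 - 95) = (9 + 41)/(-95) = 50*(-1/95) = -10/19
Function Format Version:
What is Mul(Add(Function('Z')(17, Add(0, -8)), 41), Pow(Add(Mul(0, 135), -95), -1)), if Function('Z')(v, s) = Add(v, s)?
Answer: Rational(-10, 19) ≈ -0.52632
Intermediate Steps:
Function('Z')(v, s) = Add(s, v)
Mul(Add(Function('Z')(17, Add(0, -8)), 41), Pow(Add(Mul(0, 135), -95), -1)) = Mul(Add(Add(Add(0, -8), 17), 41), Pow(Add(Mul(0, 135), -95), -1)) = Mul(Add(Add(-8, 17), 41), Pow(Add(0, -95), -1)) = Mul(Add(9, 41), Pow(-95, -1)) = Mul(50, Rational(-1, 95)) = Rational(-10, 19)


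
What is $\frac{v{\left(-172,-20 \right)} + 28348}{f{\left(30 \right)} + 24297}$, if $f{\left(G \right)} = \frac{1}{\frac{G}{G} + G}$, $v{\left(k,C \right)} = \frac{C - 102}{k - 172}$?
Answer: $\frac{151153427}{129551776} \approx 1.1667$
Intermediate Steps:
$v{\left(k,C \right)} = \frac{-102 + C}{-172 + k}$
$f{\left(G \right)} = \frac{1}{1 + G}$
$\frac{v{\left(-172,-20 \right)} + 28348}{f{\left(30 \right)} + 24297} = \frac{\frac{-102 - 20}{-172 - 172} + 28348}{\frac{1}{1 + 30} + 24297} = \frac{\frac{1}{-344} \left(-122\right) + 28348}{\frac{1}{31} + 24297} = \frac{\left(- \frac{1}{344}\right) \left(-122\right) + 28348}{\frac{1}{31} + 24297} = \frac{\frac{61}{172} + 28348}{\frac{753208}{31}} = \frac{4875917}{172} \cdot \frac{31}{753208} = \frac{151153427}{129551776}$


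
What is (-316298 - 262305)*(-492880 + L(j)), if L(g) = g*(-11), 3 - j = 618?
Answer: 281267597345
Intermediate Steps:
j = -615 (j = 3 - 1*618 = 3 - 618 = -615)
L(g) = -11*g
(-316298 - 262305)*(-492880 + L(j)) = (-316298 - 262305)*(-492880 - 11*(-615)) = -578603*(-492880 + 6765) = -578603*(-486115) = 281267597345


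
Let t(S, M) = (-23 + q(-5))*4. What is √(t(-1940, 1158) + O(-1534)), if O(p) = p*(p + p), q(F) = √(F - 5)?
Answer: 2*√(1176555 + I*√10) ≈ 2169.4 + 0.0029154*I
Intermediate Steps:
q(F) = √(-5 + F)
O(p) = 2*p² (O(p) = p*(2*p) = 2*p²)
t(S, M) = -92 + 4*I*√10 (t(S, M) = (-23 + √(-5 - 5))*4 = (-23 + √(-10))*4 = (-23 + I*√10)*4 = -92 + 4*I*√10)
√(t(-1940, 1158) + O(-1534)) = √((-92 + 4*I*√10) + 2*(-1534)²) = √((-92 + 4*I*√10) + 2*2353156) = √((-92 + 4*I*√10) + 4706312) = √(4706220 + 4*I*√10)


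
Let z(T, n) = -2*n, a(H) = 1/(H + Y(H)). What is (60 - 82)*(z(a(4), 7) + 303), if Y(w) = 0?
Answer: -6358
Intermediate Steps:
a(H) = 1/H (a(H) = 1/(H + 0) = 1/H)
(60 - 82)*(z(a(4), 7) + 303) = (60 - 82)*(-2*7 + 303) = -22*(-14 + 303) = -22*289 = -6358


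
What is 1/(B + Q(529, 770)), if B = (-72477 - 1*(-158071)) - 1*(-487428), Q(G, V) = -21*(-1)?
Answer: 1/573043 ≈ 1.7451e-6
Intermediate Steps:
Q(G, V) = 21
B = 573022 (B = (-72477 + 158071) + 487428 = 85594 + 487428 = 573022)
1/(B + Q(529, 770)) = 1/(573022 + 21) = 1/573043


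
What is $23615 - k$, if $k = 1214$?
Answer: $22401$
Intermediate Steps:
$23615 - k = 23615 - 1214 = 22401$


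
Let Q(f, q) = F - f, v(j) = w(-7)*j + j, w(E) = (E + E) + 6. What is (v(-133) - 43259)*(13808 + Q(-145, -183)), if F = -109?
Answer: -585988832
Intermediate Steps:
w(E) = 6 + 2*E (w(E) = 2*E + 6 = 6 + 2*E)
v(j) = -7*j (v(j) = (6 + 2*(-7))*j + j = (6 - 14)*j + j = -8*j + j = -7*j)
Q(f, q) = -109 - f
(v(-133) - 43259)*(13808 + Q(-145, -183)) = (-7*(-133) - 43259)*(13808 + (-109 - 1*(-145))) = (931 - 43259)*(13808 + (-109 + 145)) = -42328*(13808 + 36) = -42328*13844 = -585988832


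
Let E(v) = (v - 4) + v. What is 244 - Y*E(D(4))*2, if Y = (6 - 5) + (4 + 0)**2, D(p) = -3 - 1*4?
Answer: 856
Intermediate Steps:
D(p) = -7 (D(p) = -3 - 4 = -7)
Y = 17 (Y = 1 + 4**2 = 1 + 16 = 17)
E(v) = -4 + 2*v (E(v) = (-4 + v) + v = -4 + 2*v)
244 - Y*E(D(4))*2 = 244 - 17*(-4 + 2*(-7))*2 = 244 - 17*(-4 - 14)*2 = 244 - 17*(-18)*2 = 244 - (-306)*2 = 244 - 1*(-612) = 244 + 612 = 856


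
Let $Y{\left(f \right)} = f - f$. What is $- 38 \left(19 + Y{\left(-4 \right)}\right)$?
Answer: $-722$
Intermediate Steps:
$Y{\left(f \right)} = 0$
$- 38 \left(19 + Y{\left(-4 \right)}\right) = - 38 \left(19 + 0\right) = \left(-38\right) 19 = -722$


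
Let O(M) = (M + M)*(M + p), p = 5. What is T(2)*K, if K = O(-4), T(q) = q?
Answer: -16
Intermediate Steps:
O(M) = 2*M*(5 + M) (O(M) = (M + M)*(M + 5) = (2*M)*(5 + M) = 2*M*(5 + M))
K = -8 (K = 2*(-4)*(5 - 4) = 2*(-4)*1 = -8)
T(2)*K = 2*(-8) = -16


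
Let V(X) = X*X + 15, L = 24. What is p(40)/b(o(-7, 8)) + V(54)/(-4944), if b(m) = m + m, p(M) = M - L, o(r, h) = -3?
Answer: -16115/4944 ≈ -3.2595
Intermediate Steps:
p(M) = -24 + M (p(M) = M - 1*24 = M - 24 = -24 + M)
b(m) = 2*m
V(X) = 15 + X² (V(X) = X² + 15 = 15 + X²)
p(40)/b(o(-7, 8)) + V(54)/(-4944) = (-24 + 40)/((2*(-3))) + (15 + 54²)/(-4944) = 16/(-6) + (15 + 2916)*(-1/4944) = 16*(-⅙) + 2931*(-1/4944) = -8/3 - 977/1648 = -16115/4944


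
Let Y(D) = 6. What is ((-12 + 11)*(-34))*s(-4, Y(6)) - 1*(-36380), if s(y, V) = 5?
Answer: 36550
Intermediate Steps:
((-12 + 11)*(-34))*s(-4, Y(6)) - 1*(-36380) = ((-12 + 11)*(-34))*5 - 1*(-36380) = -1*(-34)*5 + 36380 = 34*5 + 36380 = 170 + 36380 = 36550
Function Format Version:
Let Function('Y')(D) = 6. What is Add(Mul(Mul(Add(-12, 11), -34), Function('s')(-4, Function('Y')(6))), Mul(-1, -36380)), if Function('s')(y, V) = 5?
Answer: 36550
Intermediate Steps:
Add(Mul(Mul(Add(-12, 11), -34), Function('s')(-4, Function('Y')(6))), Mul(-1, -36380)) = Add(Mul(Mul(Add(-12, 11), -34), 5), Mul(-1, -36380)) = Add(Mul(Mul(-1, -34), 5), 36380) = Add(Mul(34, 5), 36380) = Add(170, 36380) = 36550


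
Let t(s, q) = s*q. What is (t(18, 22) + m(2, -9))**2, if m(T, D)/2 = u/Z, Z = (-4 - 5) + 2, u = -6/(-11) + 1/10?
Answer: 23222407321/148225 ≈ 1.5667e+5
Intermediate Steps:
t(s, q) = q*s
u = 71/110 (u = -6*(-1/11) + 1*(1/10) = 6/11 + 1/10 = 71/110 ≈ 0.64545)
Z = -7 (Z = -9 + 2 = -7)
m(T, D) = -71/385 (m(T, D) = 2*((71/110)/(-7)) = 2*((71/110)*(-1/7)) = 2*(-71/770) = -71/385)
(t(18, 22) + m(2, -9))**2 = (22*18 - 71/385)**2 = (396 - 71/385)**2 = (152389/385)**2 = 23222407321/148225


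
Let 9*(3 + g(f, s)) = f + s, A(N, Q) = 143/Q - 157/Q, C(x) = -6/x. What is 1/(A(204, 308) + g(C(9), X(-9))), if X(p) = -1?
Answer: -594/1919 ≈ -0.30954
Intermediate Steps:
A(N, Q) = -14/Q
g(f, s) = -3 + f/9 + s/9 (g(f, s) = -3 + (f + s)/9 = -3 + (f/9 + s/9) = -3 + f/9 + s/9)
1/(A(204, 308) + g(C(9), X(-9))) = 1/(-14/308 + (-3 + (-6/9)/9 + (⅑)*(-1))) = 1/(-14*1/308 + (-3 + (-6*⅑)/9 - ⅑)) = 1/(-1/22 + (-3 + (⅑)*(-⅔) - ⅑)) = 1/(-1/22 + (-3 - 2/27 - ⅑)) = 1/(-1/22 - 86/27) = 1/(-1919/594) = -594/1919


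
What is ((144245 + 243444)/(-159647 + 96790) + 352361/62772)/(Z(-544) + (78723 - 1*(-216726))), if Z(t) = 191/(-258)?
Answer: -94069316833/50126745323217034 ≈ -1.8766e-6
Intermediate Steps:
Z(t) = -191/258 (Z(t) = 191*(-1/258) = -191/258)
((144245 + 243444)/(-159647 + 96790) + 352361/62772)/(Z(-544) + (78723 - 1*(-216726))) = ((144245 + 243444)/(-159647 + 96790) + 352361/62772)/(-191/258 + (78723 - 1*(-216726))) = (387689/(-62857) + 352361*(1/62772))/(-191/258 + (78723 + 216726)) = (387689*(-1/62857) + 352361/62772)/(-191/258 + 295449) = (-387689/62857 + 352361/62772)/(76225651/258) = -2187658531/3945659604*258/76225651 = -94069316833/50126745323217034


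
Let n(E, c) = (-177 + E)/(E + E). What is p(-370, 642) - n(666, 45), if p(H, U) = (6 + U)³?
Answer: 120811419485/444 ≈ 2.7210e+8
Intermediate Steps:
n(E, c) = (-177 + E)/(2*E) (n(E, c) = (-177 + E)/((2*E)) = (-177 + E)*(1/(2*E)) = (-177 + E)/(2*E))
p(-370, 642) - n(666, 45) = (6 + 642)³ - (-177 + 666)/(2*666) = 648³ - 489/(2*666) = 272097792 - 1*163/444 = 272097792 - 163/444 = 120811419485/444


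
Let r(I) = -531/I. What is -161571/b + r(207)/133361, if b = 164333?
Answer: -495596908660/504059103899 ≈ -0.98321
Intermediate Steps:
-161571/b + r(207)/133361 = -161571/164333 - 531/207/133361 = -161571*1/164333 - 531*1/207*(1/133361) = -161571/164333 - 59/23*1/133361 = -161571/164333 - 59/3067303 = -495596908660/504059103899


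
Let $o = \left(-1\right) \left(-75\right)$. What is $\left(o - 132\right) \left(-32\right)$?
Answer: $1824$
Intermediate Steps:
$o = 75$
$\left(o - 132\right) \left(-32\right) = \left(75 - 132\right) \left(-32\right) = \left(-57\right) \left(-32\right) = 1824$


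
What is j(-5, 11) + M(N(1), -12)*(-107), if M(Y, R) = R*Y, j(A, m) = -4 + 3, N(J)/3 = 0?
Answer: -1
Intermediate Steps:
N(J) = 0 (N(J) = 3*0 = 0)
j(A, m) = -1
j(-5, 11) + M(N(1), -12)*(-107) = -1 - 12*0*(-107) = -1 + 0*(-107) = -1 + 0 = -1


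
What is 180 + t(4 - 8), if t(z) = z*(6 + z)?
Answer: 172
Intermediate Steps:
180 + t(4 - 8) = 180 + (4 - 8)*(6 + (4 - 8)) = 180 - 4*(6 - 4) = 180 - 4*2 = 180 - 8 = 172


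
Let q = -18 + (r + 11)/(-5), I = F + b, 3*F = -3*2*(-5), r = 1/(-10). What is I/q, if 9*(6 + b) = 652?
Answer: -34400/9081 ≈ -3.7881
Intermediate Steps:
b = 598/9 (b = -6 + (⅑)*652 = -6 + 652/9 = 598/9 ≈ 66.444)
r = -⅒ ≈ -0.10000
F = 10 (F = (-3*2*(-5))/3 = (-6*(-5))/3 = (⅓)*30 = 10)
I = 688/9 (I = 10 + 598/9 = 688/9 ≈ 76.444)
q = -1009/50 (q = -18 + (-⅒ + 11)/(-5) = -18 - ⅕*109/10 = -18 - 109/50 = -1009/50 ≈ -20.180)
I/q = 688/(9*(-1009/50)) = (688/9)*(-50/1009) = -34400/9081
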